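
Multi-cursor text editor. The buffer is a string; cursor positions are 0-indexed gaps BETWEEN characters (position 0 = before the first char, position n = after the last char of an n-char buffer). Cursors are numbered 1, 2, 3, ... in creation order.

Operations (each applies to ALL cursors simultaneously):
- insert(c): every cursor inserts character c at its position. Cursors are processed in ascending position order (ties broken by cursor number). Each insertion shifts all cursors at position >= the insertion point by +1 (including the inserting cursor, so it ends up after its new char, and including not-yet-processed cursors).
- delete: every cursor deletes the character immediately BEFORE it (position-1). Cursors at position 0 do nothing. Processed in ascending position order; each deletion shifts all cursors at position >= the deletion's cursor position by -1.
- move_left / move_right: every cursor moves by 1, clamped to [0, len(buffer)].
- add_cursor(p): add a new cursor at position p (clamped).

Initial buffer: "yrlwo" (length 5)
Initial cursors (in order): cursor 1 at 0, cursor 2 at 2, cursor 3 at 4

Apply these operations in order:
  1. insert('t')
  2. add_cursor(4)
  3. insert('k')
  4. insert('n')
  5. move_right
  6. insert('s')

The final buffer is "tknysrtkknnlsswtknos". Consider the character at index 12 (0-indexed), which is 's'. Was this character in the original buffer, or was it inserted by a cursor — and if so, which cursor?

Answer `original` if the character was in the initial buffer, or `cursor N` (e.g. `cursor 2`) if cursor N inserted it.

After op 1 (insert('t')): buffer="tyrtlwto" (len 8), cursors c1@1 c2@4 c3@7, authorship 1..2..3.
After op 2 (add_cursor(4)): buffer="tyrtlwto" (len 8), cursors c1@1 c2@4 c4@4 c3@7, authorship 1..2..3.
After op 3 (insert('k')): buffer="tkyrtkklwtko" (len 12), cursors c1@2 c2@7 c4@7 c3@11, authorship 11..224..33.
After op 4 (insert('n')): buffer="tknyrtkknnlwtkno" (len 16), cursors c1@3 c2@10 c4@10 c3@15, authorship 111..22424..333.
After op 5 (move_right): buffer="tknyrtkknnlwtkno" (len 16), cursors c1@4 c2@11 c4@11 c3@16, authorship 111..22424..333.
After op 6 (insert('s')): buffer="tknysrtkknnlsswtknos" (len 20), cursors c1@5 c2@14 c4@14 c3@20, authorship 111.1.22424.24.333.3
Authorship (.=original, N=cursor N): 1 1 1 . 1 . 2 2 4 2 4 . 2 4 . 3 3 3 . 3
Index 12: author = 2

Answer: cursor 2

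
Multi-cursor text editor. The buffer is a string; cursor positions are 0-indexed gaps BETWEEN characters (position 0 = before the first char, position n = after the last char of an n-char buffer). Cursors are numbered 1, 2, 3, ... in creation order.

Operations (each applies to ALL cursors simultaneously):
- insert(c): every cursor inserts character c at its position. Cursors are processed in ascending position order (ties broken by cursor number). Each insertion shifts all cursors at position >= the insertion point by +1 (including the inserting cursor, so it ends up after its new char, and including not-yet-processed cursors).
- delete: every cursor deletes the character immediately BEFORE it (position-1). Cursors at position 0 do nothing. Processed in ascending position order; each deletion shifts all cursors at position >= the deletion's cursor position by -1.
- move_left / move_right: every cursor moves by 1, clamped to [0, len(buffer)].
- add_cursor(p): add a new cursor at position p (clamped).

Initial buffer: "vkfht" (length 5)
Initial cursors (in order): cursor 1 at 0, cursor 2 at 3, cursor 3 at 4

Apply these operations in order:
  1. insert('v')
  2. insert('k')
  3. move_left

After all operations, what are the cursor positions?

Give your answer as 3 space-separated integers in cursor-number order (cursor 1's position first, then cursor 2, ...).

After op 1 (insert('v')): buffer="vvkfvhvt" (len 8), cursors c1@1 c2@5 c3@7, authorship 1...2.3.
After op 2 (insert('k')): buffer="vkvkfvkhvkt" (len 11), cursors c1@2 c2@7 c3@10, authorship 11...22.33.
After op 3 (move_left): buffer="vkvkfvkhvkt" (len 11), cursors c1@1 c2@6 c3@9, authorship 11...22.33.

Answer: 1 6 9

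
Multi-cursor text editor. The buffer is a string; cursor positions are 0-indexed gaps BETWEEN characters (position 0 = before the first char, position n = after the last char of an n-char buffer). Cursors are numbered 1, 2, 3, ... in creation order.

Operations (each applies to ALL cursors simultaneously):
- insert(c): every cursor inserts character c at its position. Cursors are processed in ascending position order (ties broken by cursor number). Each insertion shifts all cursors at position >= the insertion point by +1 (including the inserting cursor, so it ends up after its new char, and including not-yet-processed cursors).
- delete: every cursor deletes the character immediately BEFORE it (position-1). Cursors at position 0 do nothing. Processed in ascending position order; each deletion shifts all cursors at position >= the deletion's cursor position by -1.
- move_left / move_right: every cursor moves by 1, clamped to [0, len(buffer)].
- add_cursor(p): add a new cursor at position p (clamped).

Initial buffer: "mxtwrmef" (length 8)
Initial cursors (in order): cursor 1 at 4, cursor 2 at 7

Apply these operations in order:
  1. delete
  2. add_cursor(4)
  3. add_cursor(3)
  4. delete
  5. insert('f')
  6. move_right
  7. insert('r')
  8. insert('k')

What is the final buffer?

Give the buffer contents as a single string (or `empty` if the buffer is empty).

After op 1 (delete): buffer="mxtrmf" (len 6), cursors c1@3 c2@5, authorship ......
After op 2 (add_cursor(4)): buffer="mxtrmf" (len 6), cursors c1@3 c3@4 c2@5, authorship ......
After op 3 (add_cursor(3)): buffer="mxtrmf" (len 6), cursors c1@3 c4@3 c3@4 c2@5, authorship ......
After op 4 (delete): buffer="mf" (len 2), cursors c1@1 c2@1 c3@1 c4@1, authorship ..
After op 5 (insert('f')): buffer="mfffff" (len 6), cursors c1@5 c2@5 c3@5 c4@5, authorship .1234.
After op 6 (move_right): buffer="mfffff" (len 6), cursors c1@6 c2@6 c3@6 c4@6, authorship .1234.
After op 7 (insert('r')): buffer="mfffffrrrr" (len 10), cursors c1@10 c2@10 c3@10 c4@10, authorship .1234.1234
After op 8 (insert('k')): buffer="mfffffrrrrkkkk" (len 14), cursors c1@14 c2@14 c3@14 c4@14, authorship .1234.12341234

Answer: mfffffrrrrkkkk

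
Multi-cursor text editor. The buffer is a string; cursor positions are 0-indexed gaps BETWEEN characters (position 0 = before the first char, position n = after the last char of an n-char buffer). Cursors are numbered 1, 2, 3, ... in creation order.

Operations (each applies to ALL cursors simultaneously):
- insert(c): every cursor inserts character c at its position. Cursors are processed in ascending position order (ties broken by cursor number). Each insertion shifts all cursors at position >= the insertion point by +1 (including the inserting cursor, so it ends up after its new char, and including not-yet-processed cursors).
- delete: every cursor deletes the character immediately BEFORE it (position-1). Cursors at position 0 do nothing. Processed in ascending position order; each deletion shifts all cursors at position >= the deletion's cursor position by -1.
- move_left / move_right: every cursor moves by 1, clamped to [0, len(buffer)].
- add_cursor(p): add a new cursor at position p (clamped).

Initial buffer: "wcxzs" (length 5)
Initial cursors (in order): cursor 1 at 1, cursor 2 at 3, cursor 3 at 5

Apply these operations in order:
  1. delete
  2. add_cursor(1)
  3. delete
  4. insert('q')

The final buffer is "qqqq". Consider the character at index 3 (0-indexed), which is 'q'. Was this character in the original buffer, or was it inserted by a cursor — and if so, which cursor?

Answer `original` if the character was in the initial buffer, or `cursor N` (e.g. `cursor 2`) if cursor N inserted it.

After op 1 (delete): buffer="cz" (len 2), cursors c1@0 c2@1 c3@2, authorship ..
After op 2 (add_cursor(1)): buffer="cz" (len 2), cursors c1@0 c2@1 c4@1 c3@2, authorship ..
After op 3 (delete): buffer="" (len 0), cursors c1@0 c2@0 c3@0 c4@0, authorship 
After op 4 (insert('q')): buffer="qqqq" (len 4), cursors c1@4 c2@4 c3@4 c4@4, authorship 1234
Authorship (.=original, N=cursor N): 1 2 3 4
Index 3: author = 4

Answer: cursor 4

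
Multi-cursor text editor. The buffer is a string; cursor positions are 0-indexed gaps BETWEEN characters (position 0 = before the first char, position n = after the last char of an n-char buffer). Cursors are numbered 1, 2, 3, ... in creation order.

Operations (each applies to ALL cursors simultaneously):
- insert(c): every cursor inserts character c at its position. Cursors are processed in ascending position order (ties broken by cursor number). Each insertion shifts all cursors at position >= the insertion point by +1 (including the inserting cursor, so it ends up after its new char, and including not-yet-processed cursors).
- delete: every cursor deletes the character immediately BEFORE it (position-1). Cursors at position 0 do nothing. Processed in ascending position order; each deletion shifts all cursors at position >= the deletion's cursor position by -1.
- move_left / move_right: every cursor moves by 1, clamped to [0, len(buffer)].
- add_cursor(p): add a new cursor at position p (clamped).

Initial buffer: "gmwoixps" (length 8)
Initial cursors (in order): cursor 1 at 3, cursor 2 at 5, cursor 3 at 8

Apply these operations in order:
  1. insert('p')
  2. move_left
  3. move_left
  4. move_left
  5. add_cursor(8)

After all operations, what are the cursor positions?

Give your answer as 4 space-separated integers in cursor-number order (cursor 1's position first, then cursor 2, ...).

After op 1 (insert('p')): buffer="gmwpoipxpsp" (len 11), cursors c1@4 c2@7 c3@11, authorship ...1..2...3
After op 2 (move_left): buffer="gmwpoipxpsp" (len 11), cursors c1@3 c2@6 c3@10, authorship ...1..2...3
After op 3 (move_left): buffer="gmwpoipxpsp" (len 11), cursors c1@2 c2@5 c3@9, authorship ...1..2...3
After op 4 (move_left): buffer="gmwpoipxpsp" (len 11), cursors c1@1 c2@4 c3@8, authorship ...1..2...3
After op 5 (add_cursor(8)): buffer="gmwpoipxpsp" (len 11), cursors c1@1 c2@4 c3@8 c4@8, authorship ...1..2...3

Answer: 1 4 8 8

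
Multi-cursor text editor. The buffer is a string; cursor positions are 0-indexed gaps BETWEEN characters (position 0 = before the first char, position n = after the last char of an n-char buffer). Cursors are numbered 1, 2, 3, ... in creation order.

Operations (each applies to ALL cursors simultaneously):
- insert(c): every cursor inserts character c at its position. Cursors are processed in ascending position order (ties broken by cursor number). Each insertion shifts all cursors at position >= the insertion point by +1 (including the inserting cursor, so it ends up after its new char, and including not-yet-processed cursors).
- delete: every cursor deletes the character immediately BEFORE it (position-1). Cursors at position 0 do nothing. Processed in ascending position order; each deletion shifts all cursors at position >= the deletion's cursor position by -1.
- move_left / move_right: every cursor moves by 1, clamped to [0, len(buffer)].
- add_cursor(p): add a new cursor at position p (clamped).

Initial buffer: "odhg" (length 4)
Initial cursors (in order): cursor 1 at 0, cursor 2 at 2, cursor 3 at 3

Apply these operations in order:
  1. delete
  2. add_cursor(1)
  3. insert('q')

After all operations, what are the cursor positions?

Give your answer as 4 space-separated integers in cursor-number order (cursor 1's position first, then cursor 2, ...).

After op 1 (delete): buffer="og" (len 2), cursors c1@0 c2@1 c3@1, authorship ..
After op 2 (add_cursor(1)): buffer="og" (len 2), cursors c1@0 c2@1 c3@1 c4@1, authorship ..
After op 3 (insert('q')): buffer="qoqqqg" (len 6), cursors c1@1 c2@5 c3@5 c4@5, authorship 1.234.

Answer: 1 5 5 5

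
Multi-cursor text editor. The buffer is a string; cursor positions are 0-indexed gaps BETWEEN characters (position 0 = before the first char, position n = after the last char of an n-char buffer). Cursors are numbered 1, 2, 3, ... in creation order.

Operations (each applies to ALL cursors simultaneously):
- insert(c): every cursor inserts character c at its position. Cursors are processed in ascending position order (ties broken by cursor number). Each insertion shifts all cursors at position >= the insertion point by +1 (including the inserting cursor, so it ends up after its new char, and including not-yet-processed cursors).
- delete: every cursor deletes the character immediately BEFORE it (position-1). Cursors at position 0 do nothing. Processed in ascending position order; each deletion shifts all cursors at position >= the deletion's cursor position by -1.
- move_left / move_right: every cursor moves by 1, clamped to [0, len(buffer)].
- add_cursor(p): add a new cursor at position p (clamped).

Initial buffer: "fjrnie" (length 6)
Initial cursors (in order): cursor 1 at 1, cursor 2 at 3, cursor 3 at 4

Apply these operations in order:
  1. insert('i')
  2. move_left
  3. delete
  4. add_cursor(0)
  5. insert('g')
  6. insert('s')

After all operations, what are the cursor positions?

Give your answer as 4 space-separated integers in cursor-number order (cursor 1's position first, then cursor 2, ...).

After op 1 (insert('i')): buffer="fijriniie" (len 9), cursors c1@2 c2@5 c3@7, authorship .1..2.3..
After op 2 (move_left): buffer="fijriniie" (len 9), cursors c1@1 c2@4 c3@6, authorship .1..2.3..
After op 3 (delete): buffer="ijiiie" (len 6), cursors c1@0 c2@2 c3@3, authorship 1.23..
After op 4 (add_cursor(0)): buffer="ijiiie" (len 6), cursors c1@0 c4@0 c2@2 c3@3, authorship 1.23..
After op 5 (insert('g')): buffer="ggijgigiie" (len 10), cursors c1@2 c4@2 c2@5 c3@7, authorship 141.2233..
After op 6 (insert('s')): buffer="ggssijgsigsiie" (len 14), cursors c1@4 c4@4 c2@8 c3@11, authorship 14141.222333..

Answer: 4 8 11 4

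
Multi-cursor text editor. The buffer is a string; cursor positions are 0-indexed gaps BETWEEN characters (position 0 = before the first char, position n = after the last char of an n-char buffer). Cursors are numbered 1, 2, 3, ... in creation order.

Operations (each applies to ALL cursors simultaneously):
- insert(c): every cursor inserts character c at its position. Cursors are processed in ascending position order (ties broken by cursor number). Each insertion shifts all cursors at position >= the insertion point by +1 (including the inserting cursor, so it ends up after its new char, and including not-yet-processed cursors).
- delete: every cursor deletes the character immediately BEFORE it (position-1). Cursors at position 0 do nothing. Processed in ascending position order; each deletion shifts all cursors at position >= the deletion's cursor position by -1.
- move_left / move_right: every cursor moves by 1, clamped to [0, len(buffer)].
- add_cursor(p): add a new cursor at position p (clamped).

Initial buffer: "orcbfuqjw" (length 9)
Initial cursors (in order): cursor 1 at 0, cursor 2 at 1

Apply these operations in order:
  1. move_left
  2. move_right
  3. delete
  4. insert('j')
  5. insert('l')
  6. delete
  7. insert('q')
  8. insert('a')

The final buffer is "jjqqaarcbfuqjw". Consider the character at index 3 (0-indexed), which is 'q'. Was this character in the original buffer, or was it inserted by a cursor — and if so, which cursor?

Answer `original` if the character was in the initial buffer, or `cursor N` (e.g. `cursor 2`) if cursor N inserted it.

Answer: cursor 2

Derivation:
After op 1 (move_left): buffer="orcbfuqjw" (len 9), cursors c1@0 c2@0, authorship .........
After op 2 (move_right): buffer="orcbfuqjw" (len 9), cursors c1@1 c2@1, authorship .........
After op 3 (delete): buffer="rcbfuqjw" (len 8), cursors c1@0 c2@0, authorship ........
After op 4 (insert('j')): buffer="jjrcbfuqjw" (len 10), cursors c1@2 c2@2, authorship 12........
After op 5 (insert('l')): buffer="jjllrcbfuqjw" (len 12), cursors c1@4 c2@4, authorship 1212........
After op 6 (delete): buffer="jjrcbfuqjw" (len 10), cursors c1@2 c2@2, authorship 12........
After op 7 (insert('q')): buffer="jjqqrcbfuqjw" (len 12), cursors c1@4 c2@4, authorship 1212........
After op 8 (insert('a')): buffer="jjqqaarcbfuqjw" (len 14), cursors c1@6 c2@6, authorship 121212........
Authorship (.=original, N=cursor N): 1 2 1 2 1 2 . . . . . . . .
Index 3: author = 2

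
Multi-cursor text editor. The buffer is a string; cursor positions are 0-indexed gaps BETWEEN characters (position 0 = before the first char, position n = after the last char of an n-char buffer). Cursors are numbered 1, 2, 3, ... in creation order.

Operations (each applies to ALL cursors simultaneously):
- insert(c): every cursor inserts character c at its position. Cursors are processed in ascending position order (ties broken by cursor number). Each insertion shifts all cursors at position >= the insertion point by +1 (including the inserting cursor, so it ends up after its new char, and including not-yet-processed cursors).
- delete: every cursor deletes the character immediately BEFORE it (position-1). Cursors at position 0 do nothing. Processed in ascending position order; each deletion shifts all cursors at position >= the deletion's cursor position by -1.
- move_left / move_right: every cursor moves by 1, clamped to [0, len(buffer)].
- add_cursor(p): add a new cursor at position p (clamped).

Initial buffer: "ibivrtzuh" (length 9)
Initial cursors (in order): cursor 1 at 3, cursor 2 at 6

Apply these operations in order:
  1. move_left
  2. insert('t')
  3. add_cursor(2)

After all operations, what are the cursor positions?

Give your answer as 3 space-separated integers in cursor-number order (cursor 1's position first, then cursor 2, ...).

After op 1 (move_left): buffer="ibivrtzuh" (len 9), cursors c1@2 c2@5, authorship .........
After op 2 (insert('t')): buffer="ibtivrttzuh" (len 11), cursors c1@3 c2@7, authorship ..1...2....
After op 3 (add_cursor(2)): buffer="ibtivrttzuh" (len 11), cursors c3@2 c1@3 c2@7, authorship ..1...2....

Answer: 3 7 2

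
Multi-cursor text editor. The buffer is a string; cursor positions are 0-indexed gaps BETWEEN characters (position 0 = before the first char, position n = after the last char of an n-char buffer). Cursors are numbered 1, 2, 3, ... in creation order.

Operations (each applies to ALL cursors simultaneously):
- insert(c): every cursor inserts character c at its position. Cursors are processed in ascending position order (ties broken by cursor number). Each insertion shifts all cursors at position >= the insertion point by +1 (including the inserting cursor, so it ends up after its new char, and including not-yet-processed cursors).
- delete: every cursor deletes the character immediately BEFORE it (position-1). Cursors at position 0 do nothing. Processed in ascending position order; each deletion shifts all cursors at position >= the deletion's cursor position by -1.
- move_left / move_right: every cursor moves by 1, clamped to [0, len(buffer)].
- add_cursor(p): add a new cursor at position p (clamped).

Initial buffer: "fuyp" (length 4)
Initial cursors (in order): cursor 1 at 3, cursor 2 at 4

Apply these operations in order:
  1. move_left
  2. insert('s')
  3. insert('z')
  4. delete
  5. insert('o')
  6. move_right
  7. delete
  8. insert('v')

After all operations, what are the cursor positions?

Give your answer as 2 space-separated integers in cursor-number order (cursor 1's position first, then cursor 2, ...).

Answer: 5 8

Derivation:
After op 1 (move_left): buffer="fuyp" (len 4), cursors c1@2 c2@3, authorship ....
After op 2 (insert('s')): buffer="fusysp" (len 6), cursors c1@3 c2@5, authorship ..1.2.
After op 3 (insert('z')): buffer="fuszyszp" (len 8), cursors c1@4 c2@7, authorship ..11.22.
After op 4 (delete): buffer="fusysp" (len 6), cursors c1@3 c2@5, authorship ..1.2.
After op 5 (insert('o')): buffer="fusoysop" (len 8), cursors c1@4 c2@7, authorship ..11.22.
After op 6 (move_right): buffer="fusoysop" (len 8), cursors c1@5 c2@8, authorship ..11.22.
After op 7 (delete): buffer="fusoso" (len 6), cursors c1@4 c2@6, authorship ..1122
After op 8 (insert('v')): buffer="fusovsov" (len 8), cursors c1@5 c2@8, authorship ..111222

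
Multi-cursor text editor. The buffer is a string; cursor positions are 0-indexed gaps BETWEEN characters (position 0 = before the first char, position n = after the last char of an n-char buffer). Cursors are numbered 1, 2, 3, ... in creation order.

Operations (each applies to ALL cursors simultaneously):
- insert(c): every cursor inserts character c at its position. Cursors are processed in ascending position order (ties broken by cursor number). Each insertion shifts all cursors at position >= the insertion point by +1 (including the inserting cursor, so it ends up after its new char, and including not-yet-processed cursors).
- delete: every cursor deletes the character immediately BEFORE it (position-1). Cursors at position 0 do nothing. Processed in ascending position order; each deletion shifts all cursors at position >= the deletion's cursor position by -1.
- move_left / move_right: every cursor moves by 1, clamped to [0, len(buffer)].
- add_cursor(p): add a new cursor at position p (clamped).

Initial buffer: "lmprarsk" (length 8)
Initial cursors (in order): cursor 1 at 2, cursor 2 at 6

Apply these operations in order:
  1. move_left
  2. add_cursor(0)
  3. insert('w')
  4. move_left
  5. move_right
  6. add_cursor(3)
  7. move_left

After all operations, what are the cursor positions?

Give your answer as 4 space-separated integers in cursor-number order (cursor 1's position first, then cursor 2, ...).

After op 1 (move_left): buffer="lmprarsk" (len 8), cursors c1@1 c2@5, authorship ........
After op 2 (add_cursor(0)): buffer="lmprarsk" (len 8), cursors c3@0 c1@1 c2@5, authorship ........
After op 3 (insert('w')): buffer="wlwmprawrsk" (len 11), cursors c3@1 c1@3 c2@8, authorship 3.1....2...
After op 4 (move_left): buffer="wlwmprawrsk" (len 11), cursors c3@0 c1@2 c2@7, authorship 3.1....2...
After op 5 (move_right): buffer="wlwmprawrsk" (len 11), cursors c3@1 c1@3 c2@8, authorship 3.1....2...
After op 6 (add_cursor(3)): buffer="wlwmprawrsk" (len 11), cursors c3@1 c1@3 c4@3 c2@8, authorship 3.1....2...
After op 7 (move_left): buffer="wlwmprawrsk" (len 11), cursors c3@0 c1@2 c4@2 c2@7, authorship 3.1....2...

Answer: 2 7 0 2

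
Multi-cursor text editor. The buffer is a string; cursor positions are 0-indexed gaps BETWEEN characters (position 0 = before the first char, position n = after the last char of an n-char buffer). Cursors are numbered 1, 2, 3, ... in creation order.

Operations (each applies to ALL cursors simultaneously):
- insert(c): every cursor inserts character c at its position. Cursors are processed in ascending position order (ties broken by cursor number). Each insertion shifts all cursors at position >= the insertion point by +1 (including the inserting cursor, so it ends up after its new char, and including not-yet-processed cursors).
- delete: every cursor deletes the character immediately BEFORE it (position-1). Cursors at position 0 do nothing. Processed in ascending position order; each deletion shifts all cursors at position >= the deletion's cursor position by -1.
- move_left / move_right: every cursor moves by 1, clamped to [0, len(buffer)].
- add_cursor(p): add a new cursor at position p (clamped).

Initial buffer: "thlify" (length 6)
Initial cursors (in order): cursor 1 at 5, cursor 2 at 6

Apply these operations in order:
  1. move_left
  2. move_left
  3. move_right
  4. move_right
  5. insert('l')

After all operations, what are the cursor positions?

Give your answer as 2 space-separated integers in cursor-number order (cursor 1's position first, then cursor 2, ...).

After op 1 (move_left): buffer="thlify" (len 6), cursors c1@4 c2@5, authorship ......
After op 2 (move_left): buffer="thlify" (len 6), cursors c1@3 c2@4, authorship ......
After op 3 (move_right): buffer="thlify" (len 6), cursors c1@4 c2@5, authorship ......
After op 4 (move_right): buffer="thlify" (len 6), cursors c1@5 c2@6, authorship ......
After op 5 (insert('l')): buffer="thliflyl" (len 8), cursors c1@6 c2@8, authorship .....1.2

Answer: 6 8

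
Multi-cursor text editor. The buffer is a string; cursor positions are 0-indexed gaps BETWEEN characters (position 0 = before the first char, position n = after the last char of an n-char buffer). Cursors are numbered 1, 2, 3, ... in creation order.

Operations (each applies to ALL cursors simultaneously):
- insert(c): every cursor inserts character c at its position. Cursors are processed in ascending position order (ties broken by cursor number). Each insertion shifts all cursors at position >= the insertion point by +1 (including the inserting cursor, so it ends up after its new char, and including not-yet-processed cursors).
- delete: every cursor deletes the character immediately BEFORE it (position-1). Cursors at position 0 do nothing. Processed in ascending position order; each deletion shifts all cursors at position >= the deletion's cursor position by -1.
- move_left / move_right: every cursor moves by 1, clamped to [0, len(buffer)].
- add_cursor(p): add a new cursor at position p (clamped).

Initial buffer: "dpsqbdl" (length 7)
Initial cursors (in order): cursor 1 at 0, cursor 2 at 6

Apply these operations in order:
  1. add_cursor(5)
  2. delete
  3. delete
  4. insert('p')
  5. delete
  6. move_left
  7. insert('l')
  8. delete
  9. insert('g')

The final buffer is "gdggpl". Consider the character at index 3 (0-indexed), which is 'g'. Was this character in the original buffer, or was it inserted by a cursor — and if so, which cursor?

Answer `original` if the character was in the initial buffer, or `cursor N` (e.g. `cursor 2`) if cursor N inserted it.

After op 1 (add_cursor(5)): buffer="dpsqbdl" (len 7), cursors c1@0 c3@5 c2@6, authorship .......
After op 2 (delete): buffer="dpsql" (len 5), cursors c1@0 c2@4 c3@4, authorship .....
After op 3 (delete): buffer="dpl" (len 3), cursors c1@0 c2@2 c3@2, authorship ...
After op 4 (insert('p')): buffer="pdpppl" (len 6), cursors c1@1 c2@5 c3@5, authorship 1..23.
After op 5 (delete): buffer="dpl" (len 3), cursors c1@0 c2@2 c3@2, authorship ...
After op 6 (move_left): buffer="dpl" (len 3), cursors c1@0 c2@1 c3@1, authorship ...
After op 7 (insert('l')): buffer="ldllpl" (len 6), cursors c1@1 c2@4 c3@4, authorship 1.23..
After op 8 (delete): buffer="dpl" (len 3), cursors c1@0 c2@1 c3@1, authorship ...
After op 9 (insert('g')): buffer="gdggpl" (len 6), cursors c1@1 c2@4 c3@4, authorship 1.23..
Authorship (.=original, N=cursor N): 1 . 2 3 . .
Index 3: author = 3

Answer: cursor 3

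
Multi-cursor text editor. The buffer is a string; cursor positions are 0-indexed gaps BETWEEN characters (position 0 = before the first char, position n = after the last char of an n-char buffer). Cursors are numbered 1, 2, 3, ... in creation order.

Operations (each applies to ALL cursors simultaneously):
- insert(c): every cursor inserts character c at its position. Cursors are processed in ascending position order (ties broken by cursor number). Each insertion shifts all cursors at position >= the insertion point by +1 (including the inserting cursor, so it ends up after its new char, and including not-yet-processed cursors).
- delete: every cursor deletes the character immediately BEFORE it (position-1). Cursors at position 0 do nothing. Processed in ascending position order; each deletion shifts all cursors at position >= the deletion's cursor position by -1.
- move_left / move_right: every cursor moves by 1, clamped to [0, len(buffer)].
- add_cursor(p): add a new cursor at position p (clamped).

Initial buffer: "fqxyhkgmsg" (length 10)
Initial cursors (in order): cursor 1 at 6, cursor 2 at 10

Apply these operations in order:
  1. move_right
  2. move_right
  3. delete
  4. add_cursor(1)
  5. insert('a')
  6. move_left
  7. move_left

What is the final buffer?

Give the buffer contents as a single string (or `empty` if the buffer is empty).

After op 1 (move_right): buffer="fqxyhkgmsg" (len 10), cursors c1@7 c2@10, authorship ..........
After op 2 (move_right): buffer="fqxyhkgmsg" (len 10), cursors c1@8 c2@10, authorship ..........
After op 3 (delete): buffer="fqxyhkgs" (len 8), cursors c1@7 c2@8, authorship ........
After op 4 (add_cursor(1)): buffer="fqxyhkgs" (len 8), cursors c3@1 c1@7 c2@8, authorship ........
After op 5 (insert('a')): buffer="faqxyhkgasa" (len 11), cursors c3@2 c1@9 c2@11, authorship .3......1.2
After op 6 (move_left): buffer="faqxyhkgasa" (len 11), cursors c3@1 c1@8 c2@10, authorship .3......1.2
After op 7 (move_left): buffer="faqxyhkgasa" (len 11), cursors c3@0 c1@7 c2@9, authorship .3......1.2

Answer: faqxyhkgasa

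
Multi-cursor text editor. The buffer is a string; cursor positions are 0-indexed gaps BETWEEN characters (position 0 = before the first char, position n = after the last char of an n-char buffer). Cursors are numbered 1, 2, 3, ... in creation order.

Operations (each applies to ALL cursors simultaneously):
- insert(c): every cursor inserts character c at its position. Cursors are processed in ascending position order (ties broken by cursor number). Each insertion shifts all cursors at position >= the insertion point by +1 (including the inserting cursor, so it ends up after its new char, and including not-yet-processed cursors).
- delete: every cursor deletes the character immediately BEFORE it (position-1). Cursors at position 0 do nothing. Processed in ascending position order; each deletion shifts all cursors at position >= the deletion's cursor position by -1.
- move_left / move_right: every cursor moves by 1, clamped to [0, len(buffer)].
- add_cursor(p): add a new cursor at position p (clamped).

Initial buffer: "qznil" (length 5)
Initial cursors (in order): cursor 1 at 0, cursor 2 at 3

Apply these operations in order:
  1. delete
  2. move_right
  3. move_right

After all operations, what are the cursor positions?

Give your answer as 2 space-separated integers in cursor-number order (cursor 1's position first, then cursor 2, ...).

Answer: 2 4

Derivation:
After op 1 (delete): buffer="qzil" (len 4), cursors c1@0 c2@2, authorship ....
After op 2 (move_right): buffer="qzil" (len 4), cursors c1@1 c2@3, authorship ....
After op 3 (move_right): buffer="qzil" (len 4), cursors c1@2 c2@4, authorship ....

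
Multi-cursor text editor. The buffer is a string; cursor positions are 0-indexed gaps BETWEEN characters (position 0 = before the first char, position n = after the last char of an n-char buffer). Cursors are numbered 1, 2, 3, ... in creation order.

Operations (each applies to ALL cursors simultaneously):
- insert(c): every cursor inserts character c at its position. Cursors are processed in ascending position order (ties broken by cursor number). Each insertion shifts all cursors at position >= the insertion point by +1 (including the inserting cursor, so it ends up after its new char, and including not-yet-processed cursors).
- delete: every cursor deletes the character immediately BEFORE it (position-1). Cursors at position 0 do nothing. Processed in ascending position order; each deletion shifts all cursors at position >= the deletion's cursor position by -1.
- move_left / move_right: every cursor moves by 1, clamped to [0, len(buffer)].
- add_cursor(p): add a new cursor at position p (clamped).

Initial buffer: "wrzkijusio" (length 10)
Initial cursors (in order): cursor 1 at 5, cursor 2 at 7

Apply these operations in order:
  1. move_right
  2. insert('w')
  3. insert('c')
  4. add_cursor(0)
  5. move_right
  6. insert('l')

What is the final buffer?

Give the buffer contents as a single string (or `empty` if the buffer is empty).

After op 1 (move_right): buffer="wrzkijusio" (len 10), cursors c1@6 c2@8, authorship ..........
After op 2 (insert('w')): buffer="wrzkijwuswio" (len 12), cursors c1@7 c2@10, authorship ......1..2..
After op 3 (insert('c')): buffer="wrzkijwcuswcio" (len 14), cursors c1@8 c2@12, authorship ......11..22..
After op 4 (add_cursor(0)): buffer="wrzkijwcuswcio" (len 14), cursors c3@0 c1@8 c2@12, authorship ......11..22..
After op 5 (move_right): buffer="wrzkijwcuswcio" (len 14), cursors c3@1 c1@9 c2@13, authorship ......11..22..
After op 6 (insert('l')): buffer="wlrzkijwculswcilo" (len 17), cursors c3@2 c1@11 c2@16, authorship .3.....11.1.22.2.

Answer: wlrzkijwculswcilo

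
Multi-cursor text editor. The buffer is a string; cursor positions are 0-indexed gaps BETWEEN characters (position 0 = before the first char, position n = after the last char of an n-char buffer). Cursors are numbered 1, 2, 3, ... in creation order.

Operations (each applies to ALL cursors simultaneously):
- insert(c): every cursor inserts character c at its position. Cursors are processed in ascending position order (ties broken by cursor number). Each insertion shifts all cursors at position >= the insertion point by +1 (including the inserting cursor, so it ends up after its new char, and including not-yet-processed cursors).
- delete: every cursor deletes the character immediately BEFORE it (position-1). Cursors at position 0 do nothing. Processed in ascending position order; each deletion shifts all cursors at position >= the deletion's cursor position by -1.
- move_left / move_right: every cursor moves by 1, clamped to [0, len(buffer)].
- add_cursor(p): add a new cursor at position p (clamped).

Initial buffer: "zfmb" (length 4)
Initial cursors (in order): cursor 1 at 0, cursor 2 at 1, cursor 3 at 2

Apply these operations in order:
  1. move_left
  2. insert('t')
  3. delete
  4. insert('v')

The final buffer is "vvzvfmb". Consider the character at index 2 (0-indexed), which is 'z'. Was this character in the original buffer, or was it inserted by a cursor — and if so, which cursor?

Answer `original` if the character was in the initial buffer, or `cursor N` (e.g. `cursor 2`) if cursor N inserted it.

After op 1 (move_left): buffer="zfmb" (len 4), cursors c1@0 c2@0 c3@1, authorship ....
After op 2 (insert('t')): buffer="ttztfmb" (len 7), cursors c1@2 c2@2 c3@4, authorship 12.3...
After op 3 (delete): buffer="zfmb" (len 4), cursors c1@0 c2@0 c3@1, authorship ....
After op 4 (insert('v')): buffer="vvzvfmb" (len 7), cursors c1@2 c2@2 c3@4, authorship 12.3...
Authorship (.=original, N=cursor N): 1 2 . 3 . . .
Index 2: author = original

Answer: original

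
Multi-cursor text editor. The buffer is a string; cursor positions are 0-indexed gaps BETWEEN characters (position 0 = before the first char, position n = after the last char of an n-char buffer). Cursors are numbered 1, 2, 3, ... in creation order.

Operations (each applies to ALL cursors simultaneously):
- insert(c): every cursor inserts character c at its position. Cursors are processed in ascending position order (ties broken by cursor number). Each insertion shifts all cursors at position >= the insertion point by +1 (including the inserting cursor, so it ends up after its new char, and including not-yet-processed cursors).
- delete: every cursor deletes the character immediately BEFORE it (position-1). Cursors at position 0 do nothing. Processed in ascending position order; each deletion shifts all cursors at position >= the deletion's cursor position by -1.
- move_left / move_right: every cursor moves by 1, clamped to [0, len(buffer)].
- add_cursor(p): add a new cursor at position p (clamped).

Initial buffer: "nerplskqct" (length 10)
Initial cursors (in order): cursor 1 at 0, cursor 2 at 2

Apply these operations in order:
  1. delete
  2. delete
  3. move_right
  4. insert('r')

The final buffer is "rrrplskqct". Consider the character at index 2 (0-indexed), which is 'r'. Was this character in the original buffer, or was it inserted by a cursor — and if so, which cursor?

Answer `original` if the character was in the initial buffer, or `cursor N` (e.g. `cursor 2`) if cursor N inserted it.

After op 1 (delete): buffer="nrplskqct" (len 9), cursors c1@0 c2@1, authorship .........
After op 2 (delete): buffer="rplskqct" (len 8), cursors c1@0 c2@0, authorship ........
After op 3 (move_right): buffer="rplskqct" (len 8), cursors c1@1 c2@1, authorship ........
After op 4 (insert('r')): buffer="rrrplskqct" (len 10), cursors c1@3 c2@3, authorship .12.......
Authorship (.=original, N=cursor N): . 1 2 . . . . . . .
Index 2: author = 2

Answer: cursor 2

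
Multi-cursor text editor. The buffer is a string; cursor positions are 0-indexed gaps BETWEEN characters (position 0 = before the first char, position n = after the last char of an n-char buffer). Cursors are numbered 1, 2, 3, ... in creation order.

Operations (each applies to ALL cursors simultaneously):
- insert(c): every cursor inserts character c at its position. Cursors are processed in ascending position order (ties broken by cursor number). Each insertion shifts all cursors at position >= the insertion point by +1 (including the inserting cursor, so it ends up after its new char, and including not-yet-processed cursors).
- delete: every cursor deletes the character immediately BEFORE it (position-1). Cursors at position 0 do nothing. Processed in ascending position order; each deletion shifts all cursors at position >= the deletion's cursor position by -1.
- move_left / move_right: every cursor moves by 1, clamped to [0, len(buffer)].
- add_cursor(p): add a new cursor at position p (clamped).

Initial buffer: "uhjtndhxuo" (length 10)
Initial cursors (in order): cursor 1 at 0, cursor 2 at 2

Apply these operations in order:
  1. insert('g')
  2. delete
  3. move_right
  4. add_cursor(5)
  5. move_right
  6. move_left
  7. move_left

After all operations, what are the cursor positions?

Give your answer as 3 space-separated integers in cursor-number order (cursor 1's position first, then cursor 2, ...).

After op 1 (insert('g')): buffer="guhgjtndhxuo" (len 12), cursors c1@1 c2@4, authorship 1..2........
After op 2 (delete): buffer="uhjtndhxuo" (len 10), cursors c1@0 c2@2, authorship ..........
After op 3 (move_right): buffer="uhjtndhxuo" (len 10), cursors c1@1 c2@3, authorship ..........
After op 4 (add_cursor(5)): buffer="uhjtndhxuo" (len 10), cursors c1@1 c2@3 c3@5, authorship ..........
After op 5 (move_right): buffer="uhjtndhxuo" (len 10), cursors c1@2 c2@4 c3@6, authorship ..........
After op 6 (move_left): buffer="uhjtndhxuo" (len 10), cursors c1@1 c2@3 c3@5, authorship ..........
After op 7 (move_left): buffer="uhjtndhxuo" (len 10), cursors c1@0 c2@2 c3@4, authorship ..........

Answer: 0 2 4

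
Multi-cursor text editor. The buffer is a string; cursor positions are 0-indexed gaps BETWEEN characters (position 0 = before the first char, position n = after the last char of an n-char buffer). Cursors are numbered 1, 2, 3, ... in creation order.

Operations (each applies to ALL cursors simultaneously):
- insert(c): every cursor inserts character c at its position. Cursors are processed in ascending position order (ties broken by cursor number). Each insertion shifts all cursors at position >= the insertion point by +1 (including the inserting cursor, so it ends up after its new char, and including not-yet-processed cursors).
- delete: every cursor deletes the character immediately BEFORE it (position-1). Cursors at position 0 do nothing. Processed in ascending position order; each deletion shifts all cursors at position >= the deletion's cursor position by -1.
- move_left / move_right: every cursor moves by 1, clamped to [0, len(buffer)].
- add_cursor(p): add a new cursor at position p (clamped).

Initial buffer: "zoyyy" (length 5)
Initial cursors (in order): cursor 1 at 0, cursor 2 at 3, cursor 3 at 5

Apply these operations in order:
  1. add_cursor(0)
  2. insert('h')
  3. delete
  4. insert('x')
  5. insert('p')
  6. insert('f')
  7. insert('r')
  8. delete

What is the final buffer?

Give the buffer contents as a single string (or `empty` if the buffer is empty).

After op 1 (add_cursor(0)): buffer="zoyyy" (len 5), cursors c1@0 c4@0 c2@3 c3@5, authorship .....
After op 2 (insert('h')): buffer="hhzoyhyyh" (len 9), cursors c1@2 c4@2 c2@6 c3@9, authorship 14...2..3
After op 3 (delete): buffer="zoyyy" (len 5), cursors c1@0 c4@0 c2@3 c3@5, authorship .....
After op 4 (insert('x')): buffer="xxzoyxyyx" (len 9), cursors c1@2 c4@2 c2@6 c3@9, authorship 14...2..3
After op 5 (insert('p')): buffer="xxppzoyxpyyxp" (len 13), cursors c1@4 c4@4 c2@9 c3@13, authorship 1414...22..33
After op 6 (insert('f')): buffer="xxppffzoyxpfyyxpf" (len 17), cursors c1@6 c4@6 c2@12 c3@17, authorship 141414...222..333
After op 7 (insert('r')): buffer="xxppffrrzoyxpfryyxpfr" (len 21), cursors c1@8 c4@8 c2@15 c3@21, authorship 14141414...2222..3333
After op 8 (delete): buffer="xxppffzoyxpfyyxpf" (len 17), cursors c1@6 c4@6 c2@12 c3@17, authorship 141414...222..333

Answer: xxppffzoyxpfyyxpf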